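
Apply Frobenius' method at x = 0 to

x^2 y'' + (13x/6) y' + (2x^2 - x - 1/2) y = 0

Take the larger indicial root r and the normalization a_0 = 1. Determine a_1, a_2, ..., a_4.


Write in Frobenius form y'' + (p(x)/x) y' + (q(x)/x^2) y = 0:
  p(x) = 13/6,  q(x) = 2x^2 - x - 1/2.
Indicial equation: r(r-1) + (13/6) r + (-1/2) = 0 -> roots r_1 = 1/3, r_2 = -3/2.
Take r = r_1 = 1/3. Let y(x) = x^r sum_{n>=0} a_n x^n with a_0 = 1.
Substitute y = x^r sum a_n x^n and match x^{r+n}. The recurrence is
  D(n) a_n - 1 a_{n-1} + 2 a_{n-2} = 0,  where D(n) = (r+n)(r+n-1) + (13/6)(r+n) + (-1/2).
  a_n = [1 a_{n-1} - 2 a_{n-2}] / D(n).
Since the indicial polynomial factors as (r - r_1)(r - r_2), D(n) = (r_1 + n - r_1)(r_1 + n - r_2) = n(n + 11/6).
Evaluating step by step (a_0 = 1):
  n = 1: D(1) = 1(1 + 11/6) = 17/6; numerator = 1(1) = 1; a_1 = (1)/(17/6) = 6/17
  n = 2: D(2) = 2(2 + 11/6) = 23/3; numerator = 1(6/17) - 2(1) = -28/17; a_2 = (-28/17)/(23/3) = -84/391
  n = 3: D(3) = 3(3 + 11/6) = 29/2; numerator = 1(-84/391) - 2(6/17) = -360/391; a_3 = (-360/391)/(29/2) = -720/11339
  n = 4: D(4) = 4(4 + 11/6) = 70/3; numerator = 1(-720/11339) - 2(-84/391) = 4152/11339; a_4 = (4152/11339)/(70/3) = 6228/396865

r = 1/3; a_0 = 1; a_1 = 6/17; a_2 = -84/391; a_3 = -720/11339; a_4 = 6228/396865


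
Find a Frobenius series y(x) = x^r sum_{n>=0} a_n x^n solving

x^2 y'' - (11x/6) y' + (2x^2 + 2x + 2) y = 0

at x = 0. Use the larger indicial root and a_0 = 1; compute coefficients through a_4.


Write in Frobenius form y'' + (p(x)/x) y' + (q(x)/x^2) y = 0:
  p(x) = -11/6,  q(x) = 2x^2 + 2x + 2.
Indicial equation: r(r-1) + (-11/6) r + (2) = 0 -> roots r_1 = 3/2, r_2 = 4/3.
Take r = r_1 = 3/2. Let y(x) = x^r sum_{n>=0} a_n x^n with a_0 = 1.
Substitute y = x^r sum a_n x^n and match x^{r+n}. The recurrence is
  D(n) a_n + 2 a_{n-1} + 2 a_{n-2} = 0,  where D(n) = (r+n)(r+n-1) + (-11/6)(r+n) + (2).
  a_n = [-2 a_{n-1} - 2 a_{n-2}] / D(n).
Since the indicial polynomial factors as (r - r_1)(r - r_2), D(n) = (r_1 + n - r_1)(r_1 + n - r_2) = n(n + 1/6).
Evaluating step by step (a_0 = 1):
  n = 1: D(1) = 1(1 + 1/6) = 7/6; numerator = -2(1) = -2; a_1 = (-2)/(7/6) = -12/7
  n = 2: D(2) = 2(2 + 1/6) = 13/3; numerator = -2(-12/7) - 2(1) = 10/7; a_2 = (10/7)/(13/3) = 30/91
  n = 3: D(3) = 3(3 + 1/6) = 19/2; numerator = -2(30/91) - 2(-12/7) = 36/13; a_3 = (36/13)/(19/2) = 72/247
  n = 4: D(4) = 4(4 + 1/6) = 50/3; numerator = -2(72/247) - 2(30/91) = -2148/1729; a_4 = (-2148/1729)/(50/3) = -3222/43225

r = 3/2; a_0 = 1; a_1 = -12/7; a_2 = 30/91; a_3 = 72/247; a_4 = -3222/43225


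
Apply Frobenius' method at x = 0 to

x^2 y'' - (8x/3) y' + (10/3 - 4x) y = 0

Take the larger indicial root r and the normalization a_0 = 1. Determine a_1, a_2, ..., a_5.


Write in Frobenius form y'' + (p(x)/x) y' + (q(x)/x^2) y = 0:
  p(x) = -8/3,  q(x) = 10/3 - 4x.
Indicial equation: r(r-1) + (-8/3) r + (10/3) = 0 -> roots r_1 = 2, r_2 = 5/3.
Take r = r_1 = 2. Let y(x) = x^r sum_{n>=0} a_n x^n with a_0 = 1.
Substitute y = x^r sum a_n x^n and match x^{r+n}. The recurrence is
  D(n) a_n - 4 a_{n-1} = 0,  where D(n) = (r+n)(r+n-1) + (-8/3)(r+n) + (10/3).
  a_n = 4 / D(n) * a_{n-1}.
Since the indicial polynomial factors as (r - r_1)(r - r_2), D(n) = (r_1 + n - r_1)(r_1 + n - r_2) = n(n + 1/3).
Evaluating step by step (a_0 = 1):
  n = 1: D(1) = 1(1 + 1/3) = 4/3; numerator = 4(1) = 4; a_1 = (4)/(4/3) = 3
  n = 2: D(2) = 2(2 + 1/3) = 14/3; numerator = 4(3) = 12; a_2 = (12)/(14/3) = 18/7
  n = 3: D(3) = 3(3 + 1/3) = 10; numerator = 4(18/7) = 72/7; a_3 = (72/7)/(10) = 36/35
  n = 4: D(4) = 4(4 + 1/3) = 52/3; numerator = 4(36/35) = 144/35; a_4 = (144/35)/(52/3) = 108/455
  n = 5: D(5) = 5(5 + 1/3) = 80/3; numerator = 4(108/455) = 432/455; a_5 = (432/455)/(80/3) = 81/2275

r = 2; a_0 = 1; a_1 = 3; a_2 = 18/7; a_3 = 36/35; a_4 = 108/455; a_5 = 81/2275


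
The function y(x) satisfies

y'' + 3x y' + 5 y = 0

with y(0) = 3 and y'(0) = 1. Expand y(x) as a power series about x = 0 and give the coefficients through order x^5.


Ansatz: y(x) = sum_{n>=0} a_n x^n, so y'(x) = sum_{n>=1} n a_n x^(n-1) and y''(x) = sum_{n>=2} n(n-1) a_n x^(n-2).
Substitute into P(x) y'' + Q(x) y' + R(x) y = 0 with P(x) = 1, Q(x) = 3x, R(x) = 5, and match powers of x.
Initial conditions: a_0 = 3, a_1 = 1.
Setting the coefficient of each power of x to zero and solving order by order (substituting the coefficients already found):
  x^0: 2 a_2 + 5 a_0 = 0  ->  2 a_2 = -5 a_0 = -15  ->  a_2 = -15/2
  x^1: 6 a_3 + 8 a_1 = 0  ->  6 a_3 = -8 a_1 = -8  ->  a_3 = -4/3
  x^2: 12 a_4 + 11 a_2 = 0  ->  12 a_4 = -11 a_2 = 165/2  ->  a_4 = 55/8
  x^3: 20 a_5 + 14 a_3 = 0  ->  20 a_5 = -14 a_3 = 56/3  ->  a_5 = 14/15
Truncated series: y(x) = 3 + x - (15/2) x^2 - (4/3) x^3 + (55/8) x^4 + (14/15) x^5 + O(x^6).

a_0 = 3; a_1 = 1; a_2 = -15/2; a_3 = -4/3; a_4 = 55/8; a_5 = 14/15


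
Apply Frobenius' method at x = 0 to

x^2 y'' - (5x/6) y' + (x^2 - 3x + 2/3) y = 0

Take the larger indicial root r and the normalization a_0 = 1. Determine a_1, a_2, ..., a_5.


Write in Frobenius form y'' + (p(x)/x) y' + (q(x)/x^2) y = 0:
  p(x) = -5/6,  q(x) = x^2 - 3x + 2/3.
Indicial equation: r(r-1) + (-5/6) r + (2/3) = 0 -> roots r_1 = 4/3, r_2 = 1/2.
Take r = r_1 = 4/3. Let y(x) = x^r sum_{n>=0} a_n x^n with a_0 = 1.
Substitute y = x^r sum a_n x^n and match x^{r+n}. The recurrence is
  D(n) a_n - 3 a_{n-1} + 1 a_{n-2} = 0,  where D(n) = (r+n)(r+n-1) + (-5/6)(r+n) + (2/3).
  a_n = [3 a_{n-1} - 1 a_{n-2}] / D(n).
Since the indicial polynomial factors as (r - r_1)(r - r_2), D(n) = (r_1 + n - r_1)(r_1 + n - r_2) = n(n + 5/6).
Evaluating step by step (a_0 = 1):
  n = 1: D(1) = 1(1 + 5/6) = 11/6; numerator = 3(1) = 3; a_1 = (3)/(11/6) = 18/11
  n = 2: D(2) = 2(2 + 5/6) = 17/3; numerator = 3(18/11) - 1(1) = 43/11; a_2 = (43/11)/(17/3) = 129/187
  n = 3: D(3) = 3(3 + 5/6) = 23/2; numerator = 3(129/187) - 1(18/11) = 81/187; a_3 = (81/187)/(23/2) = 162/4301
  n = 4: D(4) = 4(4 + 5/6) = 58/3; numerator = 3(162/4301) - 1(129/187) = -2481/4301; a_4 = (-2481/4301)/(58/3) = -7443/249458
  n = 5: D(5) = 5(5 + 5/6) = 175/6; numerator = 3(-7443/249458) - 1(162/4301) = -31725/249458; a_5 = (-31725/249458)/(175/6) = -3807/873103

r = 4/3; a_0 = 1; a_1 = 18/11; a_2 = 129/187; a_3 = 162/4301; a_4 = -7443/249458; a_5 = -3807/873103


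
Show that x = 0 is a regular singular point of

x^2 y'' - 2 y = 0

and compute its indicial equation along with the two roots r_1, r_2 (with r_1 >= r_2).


Divide by x^2 to reach normal form y'' + P_1(x) y' + P_2(x) y = 0 with P_1(x) = 0 and P_2(x) = -2/x^2.
x = 0 is a singular point because the y-coefficient -2/x^2 has a pole at x = 0.
It is a regular singular point because x P_1(x) = p(x) = 0 and x^2 P_2(x) = q(x) = -2 are polynomials, hence analytic at x = 0.
p(0) = 0,  q(0) = -2.
Indicial equation: r(r-1) + p(0) r + q(0) = 0, i.e. r^2 + (p(0) - 1) r + q(0) = 0, i.e. r^2 - 1 r - 2 = 0.
Discriminant: (-1)^2 - 4(-2) = 9, so r = (1 ± 3)/2.
Solving: r_1 = 2, r_2 = -1.

indicial: r^2 - 1 r - 2 = 0; roots r_1 = 2, r_2 = -1


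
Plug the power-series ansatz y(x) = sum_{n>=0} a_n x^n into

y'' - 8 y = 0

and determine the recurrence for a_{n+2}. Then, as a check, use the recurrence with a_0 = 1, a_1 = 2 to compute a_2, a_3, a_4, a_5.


Substitute y = sum_n a_n x^n into y'' + (const) y = 0.
y''(x) = sum_{n>=0} (n+2)(n+1) a_{n+2} x^n.
The ODE becomes sum_n [(n+2)(n+1) a_{n+2} - 8 a_n] x^n = 0.
Setting each coefficient to zero gives the recurrence:
  (n+2)(n+1) a_{n+2} - 8 a_n = 0,
  a_{n+2} = 8 / ((n+1)(n+2)) a_n.

Check with a_0 = 1, a_1 = 2 (apply the recurrence for n = 0, 1, 2, 3): a_0 = 1, a_1 = 2, a_2 = 4, a_3 = 8/3, a_4 = 8/3, a_5 = 16/15.

a_{n+2} = 8/((n+1)(n+2)) * a_n; check: a_0 = 1, a_1 = 2, a_2 = 4, a_3 = 8/3, a_4 = 8/3, a_5 = 16/15


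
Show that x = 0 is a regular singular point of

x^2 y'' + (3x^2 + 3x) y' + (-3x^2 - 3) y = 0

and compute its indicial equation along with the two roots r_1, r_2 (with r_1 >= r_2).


Divide by x^2 to reach normal form y'' + P_1(x) y' + P_2(x) y = 0 with P_1(x) = 3 + 3/x and P_2(x) = -3 - 3/x^2.
x = 0 is a singular point because the y'-coefficient 3 + 3/x has a pole at x = 0 and the y-coefficient -3 - 3/x^2 has a pole at x = 0.
It is a regular singular point because x P_1(x) = p(x) = 3x + 3 and x^2 P_2(x) = q(x) = -3x^2 - 3 are polynomials, hence analytic at x = 0.
p(0) = 3,  q(0) = -3.
Indicial equation: r(r-1) + p(0) r + q(0) = 0, i.e. r^2 + (p(0) - 1) r + q(0) = 0, i.e. r^2 + 2 r - 3 = 0.
Discriminant: (2)^2 - 4(-3) = 16, so r = (-2 ± 4)/2.
Solving: r_1 = 1, r_2 = -3.

indicial: r^2 + 2 r - 3 = 0; roots r_1 = 1, r_2 = -3


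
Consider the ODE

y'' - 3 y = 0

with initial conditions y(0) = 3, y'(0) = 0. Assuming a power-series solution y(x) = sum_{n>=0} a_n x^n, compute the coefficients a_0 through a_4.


Ansatz: y(x) = sum_{n>=0} a_n x^n, so y'(x) = sum_{n>=1} n a_n x^(n-1) and y''(x) = sum_{n>=2} n(n-1) a_n x^(n-2).
Substitute into P(x) y'' + Q(x) y' + R(x) y = 0 with P(x) = 1, Q(x) = 0, R(x) = -3, and match powers of x.
Initial conditions: a_0 = 3, a_1 = 0.
Setting the coefficient of each power of x to zero and solving order by order (substituting the coefficients already found):
  x^0: 2 a_2 - 3 a_0 = 0  ->  2 a_2 = 3 a_0 = 9  ->  a_2 = 9/2
  x^1: 6 a_3 - 3 a_1 = 0  ->  6 a_3 = 3 a_1 = 0  ->  a_3 = 0
  x^2: 12 a_4 - 3 a_2 = 0  ->  12 a_4 = 3 a_2 = 27/2  ->  a_4 = 9/8
Truncated series: y(x) = 3 + (9/2) x^2 + (9/8) x^4 + O(x^5).

a_0 = 3; a_1 = 0; a_2 = 9/2; a_3 = 0; a_4 = 9/8


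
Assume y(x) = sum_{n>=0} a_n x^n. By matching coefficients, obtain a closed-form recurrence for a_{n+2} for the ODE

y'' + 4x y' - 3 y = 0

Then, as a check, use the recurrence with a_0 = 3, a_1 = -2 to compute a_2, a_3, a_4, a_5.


Substitute y = sum_n a_n x^n.
y''(x) has coefficient (n+2)(n+1) a_{n+2} at x^n;
4 x y'(x) has coefficient 4 n a_n at x^n (shift);
-3 y(x) has coefficient -3 a_n at x^n.
Matching x^n: (n+2)(n+1) a_{n+2} + (4n - 3) a_n = 0.
Thus a_{n+2} = (-4n + 3) / ((n+1)(n+2)) * a_n.

Check with a_0 = 3, a_1 = -2 (apply the recurrence for n = 0, 1, 2, 3): a_0 = 3, a_1 = -2, a_2 = 9/2, a_3 = 1/3, a_4 = -15/8, a_5 = -3/20.

a_(n+2) = (-4n + 3) / ((n+1)(n+2)) * a_n; check: a_0 = 3, a_1 = -2, a_2 = 9/2, a_3 = 1/3, a_4 = -15/8, a_5 = -3/20


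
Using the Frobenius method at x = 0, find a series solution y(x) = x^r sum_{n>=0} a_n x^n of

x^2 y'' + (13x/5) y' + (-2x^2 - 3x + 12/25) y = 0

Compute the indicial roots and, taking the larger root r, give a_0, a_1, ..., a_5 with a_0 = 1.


Write in Frobenius form y'' + (p(x)/x) y' + (q(x)/x^2) y = 0:
  p(x) = 13/5,  q(x) = -2x^2 - 3x + 12/25.
Indicial equation: r(r-1) + (13/5) r + (12/25) = 0 -> roots r_1 = -2/5, r_2 = -6/5.
Take r = r_1 = -2/5. Let y(x) = x^r sum_{n>=0} a_n x^n with a_0 = 1.
Substitute y = x^r sum a_n x^n and match x^{r+n}. The recurrence is
  D(n) a_n - 3 a_{n-1} - 2 a_{n-2} = 0,  where D(n) = (r+n)(r+n-1) + (13/5)(r+n) + (12/25).
  a_n = [3 a_{n-1} + 2 a_{n-2}] / D(n).
Since the indicial polynomial factors as (r - r_1)(r - r_2), D(n) = (r_1 + n - r_1)(r_1 + n - r_2) = n(n + 4/5).
Evaluating step by step (a_0 = 1):
  n = 1: D(1) = 1(1 + 4/5) = 9/5; numerator = 3(1) = 3; a_1 = (3)/(9/5) = 5/3
  n = 2: D(2) = 2(2 + 4/5) = 28/5; numerator = 3(5/3) + 2(1) = 7; a_2 = (7)/(28/5) = 5/4
  n = 3: D(3) = 3(3 + 4/5) = 57/5; numerator = 3(5/4) + 2(5/3) = 85/12; a_3 = (85/12)/(57/5) = 425/684
  n = 4: D(4) = 4(4 + 4/5) = 96/5; numerator = 3(425/684) + 2(5/4) = 995/228; a_4 = (995/228)/(96/5) = 4975/21888
  n = 5: D(5) = 5(5 + 4/5) = 29; numerator = 3(4975/21888) + 2(425/684) = 42125/21888; a_5 = (42125/21888)/(29) = 42125/634752

r = -2/5; a_0 = 1; a_1 = 5/3; a_2 = 5/4; a_3 = 425/684; a_4 = 4975/21888; a_5 = 42125/634752


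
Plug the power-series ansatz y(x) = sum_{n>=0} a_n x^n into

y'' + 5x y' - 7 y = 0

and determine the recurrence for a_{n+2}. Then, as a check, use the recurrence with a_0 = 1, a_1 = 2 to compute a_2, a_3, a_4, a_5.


Substitute y = sum_n a_n x^n.
y''(x) has coefficient (n+2)(n+1) a_{n+2} at x^n;
5 x y'(x) has coefficient 5 n a_n at x^n (shift);
-7 y(x) has coefficient -7 a_n at x^n.
Matching x^n: (n+2)(n+1) a_{n+2} + (5n - 7) a_n = 0.
Thus a_{n+2} = (-5n + 7) / ((n+1)(n+2)) * a_n.

Check with a_0 = 1, a_1 = 2 (apply the recurrence for n = 0, 1, 2, 3): a_0 = 1, a_1 = 2, a_2 = 7/2, a_3 = 2/3, a_4 = -7/8, a_5 = -4/15.

a_(n+2) = (-5n + 7) / ((n+1)(n+2)) * a_n; check: a_0 = 1, a_1 = 2, a_2 = 7/2, a_3 = 2/3, a_4 = -7/8, a_5 = -4/15


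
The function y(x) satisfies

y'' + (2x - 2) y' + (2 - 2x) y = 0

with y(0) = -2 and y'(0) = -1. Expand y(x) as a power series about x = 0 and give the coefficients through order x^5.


Ansatz: y(x) = sum_{n>=0} a_n x^n, so y'(x) = sum_{n>=1} n a_n x^(n-1) and y''(x) = sum_{n>=2} n(n-1) a_n x^(n-2).
Substitute into P(x) y'' + Q(x) y' + R(x) y = 0 with P(x) = 1, Q(x) = 2x - 2, R(x) = 2 - 2x, and match powers of x.
Initial conditions: a_0 = -2, a_1 = -1.
Setting the coefficient of each power of x to zero and solving order by order (substituting the coefficients already found):
  x^0: 2 a_2 - 2 a_1 + 2 a_0 = 0  ->  2 a_2 = 2 a_1 - 2 a_0 = 2  ->  a_2 = 1
  x^1: 6 a_3 - 4 a_2 + 4 a_1 - 2 a_0 = 0  ->  6 a_3 = 4 a_2 - 4 a_1 + 2 a_0 = 4  ->  a_3 = 2/3
  x^2: 12 a_4 - 6 a_3 + 6 a_2 - 2 a_1 = 0  ->  12 a_4 = 6 a_3 - 6 a_2 + 2 a_1 = -4  ->  a_4 = -1/3
  x^3: 20 a_5 - 8 a_4 + 8 a_3 - 2 a_2 = 0  ->  20 a_5 = 8 a_4 - 8 a_3 + 2 a_2 = -6  ->  a_5 = -3/10
Truncated series: y(x) = -2 - x + x^2 + (2/3) x^3 - (1/3) x^4 - (3/10) x^5 + O(x^6).

a_0 = -2; a_1 = -1; a_2 = 1; a_3 = 2/3; a_4 = -1/3; a_5 = -3/10


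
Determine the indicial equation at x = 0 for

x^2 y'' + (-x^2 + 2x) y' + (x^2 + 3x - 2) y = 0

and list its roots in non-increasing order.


Divide by x^2 to reach normal form y'' + P_1(x) y' + P_2(x) y = 0 with P_1(x) = -1 + 2/x and P_2(x) = 1 + 3/x - 2/x^2.
x = 0 is a singular point because the y'-coefficient -1 + 2/x has a pole at x = 0 and the y-coefficient 1 + 3/x - 2/x^2 has a pole at x = 0.
It is a regular singular point because x P_1(x) = p(x) = 2 - x and x^2 P_2(x) = q(x) = x^2 + 3x - 2 are polynomials, hence analytic at x = 0.
p(0) = 2,  q(0) = -2.
Indicial equation: r(r-1) + p(0) r + q(0) = 0, i.e. r^2 + (p(0) - 1) r + q(0) = 0, i.e. r^2 + 1 r - 2 = 0.
Discriminant: (1)^2 - 4(-2) = 9, so r = (-1 ± 3)/2.
Solving: r_1 = 1, r_2 = -2.

indicial: r^2 + 1 r - 2 = 0; roots r_1 = 1, r_2 = -2


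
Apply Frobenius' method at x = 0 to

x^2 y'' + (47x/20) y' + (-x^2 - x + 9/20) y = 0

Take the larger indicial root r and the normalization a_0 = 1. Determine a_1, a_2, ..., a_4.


Write in Frobenius form y'' + (p(x)/x) y' + (q(x)/x^2) y = 0:
  p(x) = 47/20,  q(x) = -x^2 - x + 9/20.
Indicial equation: r(r-1) + (47/20) r + (9/20) = 0 -> roots r_1 = -3/5, r_2 = -3/4.
Take r = r_1 = -3/5. Let y(x) = x^r sum_{n>=0} a_n x^n with a_0 = 1.
Substitute y = x^r sum a_n x^n and match x^{r+n}. The recurrence is
  D(n) a_n - 1 a_{n-1} - 1 a_{n-2} = 0,  where D(n) = (r+n)(r+n-1) + (47/20)(r+n) + (9/20).
  a_n = [1 a_{n-1} + 1 a_{n-2}] / D(n).
Since the indicial polynomial factors as (r - r_1)(r - r_2), D(n) = (r_1 + n - r_1)(r_1 + n - r_2) = n(n + 3/20).
Evaluating step by step (a_0 = 1):
  n = 1: D(1) = 1(1 + 3/20) = 23/20; numerator = 1(1) = 1; a_1 = (1)/(23/20) = 20/23
  n = 2: D(2) = 2(2 + 3/20) = 43/10; numerator = 1(20/23) + 1(1) = 43/23; a_2 = (43/23)/(43/10) = 10/23
  n = 3: D(3) = 3(3 + 3/20) = 189/20; numerator = 1(10/23) + 1(20/23) = 30/23; a_3 = (30/23)/(189/20) = 200/1449
  n = 4: D(4) = 4(4 + 3/20) = 83/5; numerator = 1(200/1449) + 1(10/23) = 830/1449; a_4 = (830/1449)/(83/5) = 50/1449

r = -3/5; a_0 = 1; a_1 = 20/23; a_2 = 10/23; a_3 = 200/1449; a_4 = 50/1449


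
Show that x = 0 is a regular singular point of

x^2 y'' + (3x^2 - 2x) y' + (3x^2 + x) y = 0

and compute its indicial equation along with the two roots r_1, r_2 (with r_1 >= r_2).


Divide by x^2 to reach normal form y'' + P_1(x) y' + P_2(x) y = 0 with P_1(x) = 3 - 2/x and P_2(x) = 3 + 1/x.
x = 0 is a singular point because the y'-coefficient 3 - 2/x has a pole at x = 0 and the y-coefficient 3 + 1/x has a pole at x = 0.
It is a regular singular point because x P_1(x) = p(x) = 3x - 2 and x^2 P_2(x) = q(x) = 3x^2 + x are polynomials, hence analytic at x = 0.
p(0) = -2,  q(0) = 0.
Indicial equation: r(r-1) + p(0) r + q(0) = 0, i.e. r^2 + (p(0) - 1) r + q(0) = 0, i.e. r^2 - 3 r = 0.
Discriminant: (-3)^2 - 4(0) = 9, so r = (3 ± 3)/2.
Solving: r_1 = 3, r_2 = 0.

indicial: r^2 - 3 r = 0; roots r_1 = 3, r_2 = 0


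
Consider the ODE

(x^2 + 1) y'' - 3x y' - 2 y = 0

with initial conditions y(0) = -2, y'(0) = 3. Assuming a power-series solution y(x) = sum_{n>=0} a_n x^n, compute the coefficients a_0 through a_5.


Ansatz: y(x) = sum_{n>=0} a_n x^n, so y'(x) = sum_{n>=1} n a_n x^(n-1) and y''(x) = sum_{n>=2} n(n-1) a_n x^(n-2).
Substitute into P(x) y'' + Q(x) y' + R(x) y = 0 with P(x) = x^2 + 1, Q(x) = -3x, R(x) = -2, and match powers of x.
Initial conditions: a_0 = -2, a_1 = 3.
Setting the coefficient of each power of x to zero and solving order by order (substituting the coefficients already found):
  x^0: 2 a_2 - 2 a_0 = 0  ->  2 a_2 = 2 a_0 = -4  ->  a_2 = -2
  x^1: 6 a_3 - 5 a_1 = 0  ->  6 a_3 = 5 a_1 = 15  ->  a_3 = 5/2
  x^2: 12 a_4 - 6 a_2 = 0  ->  12 a_4 = 6 a_2 = -12  ->  a_4 = -1
  x^3: 20 a_5 - 5 a_3 = 0  ->  20 a_5 = 5 a_3 = 25/2  ->  a_5 = 5/8
Truncated series: y(x) = -2 + 3 x - 2 x^2 + (5/2) x^3 - x^4 + (5/8) x^5 + O(x^6).

a_0 = -2; a_1 = 3; a_2 = -2; a_3 = 5/2; a_4 = -1; a_5 = 5/8


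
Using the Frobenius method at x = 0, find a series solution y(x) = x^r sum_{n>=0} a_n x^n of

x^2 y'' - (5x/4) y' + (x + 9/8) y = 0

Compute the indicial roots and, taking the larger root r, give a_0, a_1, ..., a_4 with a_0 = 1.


Write in Frobenius form y'' + (p(x)/x) y' + (q(x)/x^2) y = 0:
  p(x) = -5/4,  q(x) = x + 9/8.
Indicial equation: r(r-1) + (-5/4) r + (9/8) = 0 -> roots r_1 = 3/2, r_2 = 3/4.
Take r = r_1 = 3/2. Let y(x) = x^r sum_{n>=0} a_n x^n with a_0 = 1.
Substitute y = x^r sum a_n x^n and match x^{r+n}. The recurrence is
  D(n) a_n + 1 a_{n-1} = 0,  where D(n) = (r+n)(r+n-1) + (-5/4)(r+n) + (9/8).
  a_n = -1 / D(n) * a_{n-1}.
Since the indicial polynomial factors as (r - r_1)(r - r_2), D(n) = (r_1 + n - r_1)(r_1 + n - r_2) = n(n + 3/4).
Evaluating step by step (a_0 = 1):
  n = 1: D(1) = 1(1 + 3/4) = 7/4; numerator = -1(1) = -1; a_1 = (-1)/(7/4) = -4/7
  n = 2: D(2) = 2(2 + 3/4) = 11/2; numerator = -1(-4/7) = 4/7; a_2 = (4/7)/(11/2) = 8/77
  n = 3: D(3) = 3(3 + 3/4) = 45/4; numerator = -1(8/77) = -8/77; a_3 = (-8/77)/(45/4) = -32/3465
  n = 4: D(4) = 4(4 + 3/4) = 19; numerator = -1(-32/3465) = 32/3465; a_4 = (32/3465)/(19) = 32/65835

r = 3/2; a_0 = 1; a_1 = -4/7; a_2 = 8/77; a_3 = -32/3465; a_4 = 32/65835


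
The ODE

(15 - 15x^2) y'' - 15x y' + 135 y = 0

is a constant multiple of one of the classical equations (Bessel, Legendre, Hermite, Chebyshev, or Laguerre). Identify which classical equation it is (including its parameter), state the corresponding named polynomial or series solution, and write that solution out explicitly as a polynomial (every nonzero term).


All three coefficients share the factor 15; dividing through by 15 gives  (1 - x^2) y'' - x y' + 9 y = 0.
This matches the Chebyshev equation (1 - x^2) y'' - x y' + n^2 y = 0 (note the -x y' term, not -2x y') with n^2 = 9, so n = 3; the polynomial solution is T_3(x).
With y = sum_k a_k x^k, matching x^k gives (k+2)(k+1) a_{k+2} = (k^2 - n^2) a_k = (k - 3)(k + 3) a_k. The right side vanishes at k = 3, so the series with the parity of 3 terminates at degree 3.
Standard normalization: leading coefficient of T_n is 2^(n-1), so a_3 = 2^2 = 4. Work downward with a_k = (k+1)(k+2) a_{k+2} / ((k - 3)(k + 3)):
  a_1 = (2)(3)(4) / ((1 - 3)(1 + 3)) = 24/(-8) = -3
Hence T_3(x) = 4 x^3 - 3 x.

T_3(x); series = 4 x^3 - 3 x


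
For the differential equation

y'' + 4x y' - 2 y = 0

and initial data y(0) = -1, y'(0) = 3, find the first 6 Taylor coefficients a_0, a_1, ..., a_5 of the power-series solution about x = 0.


Ansatz: y(x) = sum_{n>=0} a_n x^n, so y'(x) = sum_{n>=1} n a_n x^(n-1) and y''(x) = sum_{n>=2} n(n-1) a_n x^(n-2).
Substitute into P(x) y'' + Q(x) y' + R(x) y = 0 with P(x) = 1, Q(x) = 4x, R(x) = -2, and match powers of x.
Initial conditions: a_0 = -1, a_1 = 3.
Setting the coefficient of each power of x to zero and solving order by order (substituting the coefficients already found):
  x^0: 2 a_2 - 2 a_0 = 0  ->  2 a_2 = 2 a_0 = -2  ->  a_2 = -1
  x^1: 6 a_3 + 2 a_1 = 0  ->  6 a_3 = -2 a_1 = -6  ->  a_3 = -1
  x^2: 12 a_4 + 6 a_2 = 0  ->  12 a_4 = -6 a_2 = 6  ->  a_4 = 1/2
  x^3: 20 a_5 + 10 a_3 = 0  ->  20 a_5 = -10 a_3 = 10  ->  a_5 = 1/2
Truncated series: y(x) = -1 + 3 x - x^2 - x^3 + (1/2) x^4 + (1/2) x^5 + O(x^6).

a_0 = -1; a_1 = 3; a_2 = -1; a_3 = -1; a_4 = 1/2; a_5 = 1/2


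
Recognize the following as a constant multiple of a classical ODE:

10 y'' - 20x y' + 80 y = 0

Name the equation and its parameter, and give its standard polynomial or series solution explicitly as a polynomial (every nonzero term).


All three coefficients share the factor 10; dividing through by 10 gives  y'' - 2x y' + 8 y = 0.
This matches the Hermite equation y'' - 2x y' + 2n y = 0 with 2n = 8, so n = 4; the polynomial solution is H_4(x).
With y = sum_k a_k x^k, matching x^k gives (k+2)(k+1) a_{k+2} = 2(k - n) a_k = 2(k - 4) a_k. The right side vanishes at k = 4, so the series with the parity of 4 terminates at degree 4.
Standard normalization: leading coefficient of H_n is 2^n, so a_4 = 2^4 = 16. Work downward with a_k = (k+1)(k+2) a_{k+2} / (2(k - n)):
  a_2 = (3)(4)(16) / (2(2 - 4)) = 192/(-4) = -48
  a_0 = (1)(2)(-48) / (2(0 - 4)) = -96/(-8) = 12
Hence H_4(x) = 16 x^4 - 48 x^2 + 12.

H_4(x); series = 16 x^4 - 48 x^2 + 12


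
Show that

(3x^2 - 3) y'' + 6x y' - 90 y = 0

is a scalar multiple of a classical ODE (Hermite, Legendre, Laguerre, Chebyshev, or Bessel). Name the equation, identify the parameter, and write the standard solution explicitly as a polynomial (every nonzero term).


All three coefficients share the factor -3; dividing through by -3 gives  (1 - x^2) y'' - 2x y' + 30 y = 0.
This matches the Legendre equation (1 - x^2) y'' - 2x y' + n(n+1) y = 0 (note the -2x y' term) with n(n+1) = 30, so n = 5; the polynomial solution is P_5(x).
With y = sum_k a_k x^k, matching x^k gives (k+2)(k+1) a_{k+2} = [k(k+1) - n(n+1)] a_k = (k - 5)(k + 6) a_k. The right side vanishes at k = 5, so the series with the parity of 5 terminates at degree 5.
Standard normalization (P_n(1) = 1): leading coefficient (2n)!/(2^n (n!)^2) = 3628800/(32*14400) = 63/8, so a_5 = 63/8. Work downward with a_k = (k+1)(k+2) a_{k+2} / ((k - 5)(k + 6)):
  a_3 = (4)(5)(63/8) / ((3 - 5)(3 + 6)) = (315/2)/(-18) = -35/4
  a_1 = (2)(3)(-35/4) / ((1 - 5)(1 + 6)) = (-105/2)/(-28) = 15/8
Hence P_5(x) = 63 x^5/8 - 35 x^3/4 + 15 x/8.

P_5(x); series = 63 x^5/8 - 35 x^3/4 + 15 x/8


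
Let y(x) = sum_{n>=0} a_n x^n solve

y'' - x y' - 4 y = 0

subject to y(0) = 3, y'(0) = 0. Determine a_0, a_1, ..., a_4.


Ansatz: y(x) = sum_{n>=0} a_n x^n, so y'(x) = sum_{n>=1} n a_n x^(n-1) and y''(x) = sum_{n>=2} n(n-1) a_n x^(n-2).
Substitute into P(x) y'' + Q(x) y' + R(x) y = 0 with P(x) = 1, Q(x) = -x, R(x) = -4, and match powers of x.
Initial conditions: a_0 = 3, a_1 = 0.
Setting the coefficient of each power of x to zero and solving order by order (substituting the coefficients already found):
  x^0: 2 a_2 - 4 a_0 = 0  ->  2 a_2 = 4 a_0 = 12  ->  a_2 = 6
  x^1: 6 a_3 - 5 a_1 = 0  ->  6 a_3 = 5 a_1 = 0  ->  a_3 = 0
  x^2: 12 a_4 - 6 a_2 = 0  ->  12 a_4 = 6 a_2 = 36  ->  a_4 = 3
Truncated series: y(x) = 3 + 6 x^2 + 3 x^4 + O(x^5).

a_0 = 3; a_1 = 0; a_2 = 6; a_3 = 0; a_4 = 3


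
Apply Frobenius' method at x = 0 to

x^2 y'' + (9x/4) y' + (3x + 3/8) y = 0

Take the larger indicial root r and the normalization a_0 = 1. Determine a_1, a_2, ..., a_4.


Write in Frobenius form y'' + (p(x)/x) y' + (q(x)/x^2) y = 0:
  p(x) = 9/4,  q(x) = 3x + 3/8.
Indicial equation: r(r-1) + (9/4) r + (3/8) = 0 -> roots r_1 = -1/2, r_2 = -3/4.
Take r = r_1 = -1/2. Let y(x) = x^r sum_{n>=0} a_n x^n with a_0 = 1.
Substitute y = x^r sum a_n x^n and match x^{r+n}. The recurrence is
  D(n) a_n + 3 a_{n-1} = 0,  where D(n) = (r+n)(r+n-1) + (9/4)(r+n) + (3/8).
  a_n = -3 / D(n) * a_{n-1}.
Since the indicial polynomial factors as (r - r_1)(r - r_2), D(n) = (r_1 + n - r_1)(r_1 + n - r_2) = n(n + 1/4).
Evaluating step by step (a_0 = 1):
  n = 1: D(1) = 1(1 + 1/4) = 5/4; numerator = -3(1) = -3; a_1 = (-3)/(5/4) = -12/5
  n = 2: D(2) = 2(2 + 1/4) = 9/2; numerator = -3(-12/5) = 36/5; a_2 = (36/5)/(9/2) = 8/5
  n = 3: D(3) = 3(3 + 1/4) = 39/4; numerator = -3(8/5) = -24/5; a_3 = (-24/5)/(39/4) = -32/65
  n = 4: D(4) = 4(4 + 1/4) = 17; numerator = -3(-32/65) = 96/65; a_4 = (96/65)/(17) = 96/1105

r = -1/2; a_0 = 1; a_1 = -12/5; a_2 = 8/5; a_3 = -32/65; a_4 = 96/1105


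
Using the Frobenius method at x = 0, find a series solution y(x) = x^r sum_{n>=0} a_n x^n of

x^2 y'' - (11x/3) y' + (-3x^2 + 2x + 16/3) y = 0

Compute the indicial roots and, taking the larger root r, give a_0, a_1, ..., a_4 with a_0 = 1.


Write in Frobenius form y'' + (p(x)/x) y' + (q(x)/x^2) y = 0:
  p(x) = -11/3,  q(x) = -3x^2 + 2x + 16/3.
Indicial equation: r(r-1) + (-11/3) r + (16/3) = 0 -> roots r_1 = 8/3, r_2 = 2.
Take r = r_1 = 8/3. Let y(x) = x^r sum_{n>=0} a_n x^n with a_0 = 1.
Substitute y = x^r sum a_n x^n and match x^{r+n}. The recurrence is
  D(n) a_n + 2 a_{n-1} - 3 a_{n-2} = 0,  where D(n) = (r+n)(r+n-1) + (-11/3)(r+n) + (16/3).
  a_n = [-2 a_{n-1} + 3 a_{n-2}] / D(n).
Since the indicial polynomial factors as (r - r_1)(r - r_2), D(n) = (r_1 + n - r_1)(r_1 + n - r_2) = n(n + 2/3).
Evaluating step by step (a_0 = 1):
  n = 1: D(1) = 1(1 + 2/3) = 5/3; numerator = -2(1) = -2; a_1 = (-2)/(5/3) = -6/5
  n = 2: D(2) = 2(2 + 2/3) = 16/3; numerator = -2(-6/5) + 3(1) = 27/5; a_2 = (27/5)/(16/3) = 81/80
  n = 3: D(3) = 3(3 + 2/3) = 11; numerator = -2(81/80) + 3(-6/5) = -45/8; a_3 = (-45/8)/(11) = -45/88
  n = 4: D(4) = 4(4 + 2/3) = 56/3; numerator = -2(-45/88) + 3(81/80) = 3573/880; a_4 = (3573/880)/(56/3) = 10719/49280

r = 8/3; a_0 = 1; a_1 = -6/5; a_2 = 81/80; a_3 = -45/88; a_4 = 10719/49280


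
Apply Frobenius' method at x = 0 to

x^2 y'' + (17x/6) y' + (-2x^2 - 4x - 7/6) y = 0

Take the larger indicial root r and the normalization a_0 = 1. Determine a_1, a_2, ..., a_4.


Write in Frobenius form y'' + (p(x)/x) y' + (q(x)/x^2) y = 0:
  p(x) = 17/6,  q(x) = -2x^2 - 4x - 7/6.
Indicial equation: r(r-1) + (17/6) r + (-7/6) = 0 -> roots r_1 = 1/2, r_2 = -7/3.
Take r = r_1 = 1/2. Let y(x) = x^r sum_{n>=0} a_n x^n with a_0 = 1.
Substitute y = x^r sum a_n x^n and match x^{r+n}. The recurrence is
  D(n) a_n - 4 a_{n-1} - 2 a_{n-2} = 0,  where D(n) = (r+n)(r+n-1) + (17/6)(r+n) + (-7/6).
  a_n = [4 a_{n-1} + 2 a_{n-2}] / D(n).
Since the indicial polynomial factors as (r - r_1)(r - r_2), D(n) = (r_1 + n - r_1)(r_1 + n - r_2) = n(n + 17/6).
Evaluating step by step (a_0 = 1):
  n = 1: D(1) = 1(1 + 17/6) = 23/6; numerator = 4(1) = 4; a_1 = (4)/(23/6) = 24/23
  n = 2: D(2) = 2(2 + 17/6) = 29/3; numerator = 4(24/23) + 2(1) = 142/23; a_2 = (142/23)/(29/3) = 426/667
  n = 3: D(3) = 3(3 + 17/6) = 35/2; numerator = 4(426/667) + 2(24/23) = 3096/667; a_3 = (3096/667)/(35/2) = 6192/23345
  n = 4: D(4) = 4(4 + 17/6) = 82/3; numerator = 4(6192/23345) + 2(426/667) = 54588/23345; a_4 = (54588/23345)/(82/3) = 81882/957145

r = 1/2; a_0 = 1; a_1 = 24/23; a_2 = 426/667; a_3 = 6192/23345; a_4 = 81882/957145


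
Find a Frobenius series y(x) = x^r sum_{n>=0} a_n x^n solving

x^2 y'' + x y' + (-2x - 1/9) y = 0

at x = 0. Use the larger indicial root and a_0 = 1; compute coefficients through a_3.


Write in Frobenius form y'' + (p(x)/x) y' + (q(x)/x^2) y = 0:
  p(x) = 1,  q(x) = -2x - 1/9.
Indicial equation: r(r-1) + (1) r + (-1/9) = 0 -> roots r_1 = 1/3, r_2 = -1/3.
Take r = r_1 = 1/3. Let y(x) = x^r sum_{n>=0} a_n x^n with a_0 = 1.
Substitute y = x^r sum a_n x^n and match x^{r+n}. The recurrence is
  D(n) a_n - 2 a_{n-1} = 0,  where D(n) = (r+n)(r+n-1) + (1)(r+n) + (-1/9).
  a_n = 2 / D(n) * a_{n-1}.
Since the indicial polynomial factors as (r - r_1)(r - r_2), D(n) = (r_1 + n - r_1)(r_1 + n - r_2) = n(n + 2/3).
Evaluating step by step (a_0 = 1):
  n = 1: D(1) = 1(1 + 2/3) = 5/3; numerator = 2(1) = 2; a_1 = (2)/(5/3) = 6/5
  n = 2: D(2) = 2(2 + 2/3) = 16/3; numerator = 2(6/5) = 12/5; a_2 = (12/5)/(16/3) = 9/20
  n = 3: D(3) = 3(3 + 2/3) = 11; numerator = 2(9/20) = 9/10; a_3 = (9/10)/(11) = 9/110

r = 1/3; a_0 = 1; a_1 = 6/5; a_2 = 9/20; a_3 = 9/110


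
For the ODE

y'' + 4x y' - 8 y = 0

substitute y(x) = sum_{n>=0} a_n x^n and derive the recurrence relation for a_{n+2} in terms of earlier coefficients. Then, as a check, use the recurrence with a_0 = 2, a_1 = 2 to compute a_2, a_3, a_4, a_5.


Substitute y = sum_n a_n x^n.
y''(x) has coefficient (n+2)(n+1) a_{n+2} at x^n;
4 x y'(x) has coefficient 4 n a_n at x^n (shift);
-8 y(x) has coefficient -8 a_n at x^n.
Matching x^n: (n+2)(n+1) a_{n+2} + (4n - 8) a_n = 0.
Thus a_{n+2} = (-4n + 8) / ((n+1)(n+2)) * a_n.

Check with a_0 = 2, a_1 = 2 (apply the recurrence for n = 0, 1, 2, 3): a_0 = 2, a_1 = 2, a_2 = 8, a_3 = 4/3, a_4 = 0, a_5 = -4/15.

a_(n+2) = (-4n + 8) / ((n+1)(n+2)) * a_n; check: a_0 = 2, a_1 = 2, a_2 = 8, a_3 = 4/3, a_4 = 0, a_5 = -4/15


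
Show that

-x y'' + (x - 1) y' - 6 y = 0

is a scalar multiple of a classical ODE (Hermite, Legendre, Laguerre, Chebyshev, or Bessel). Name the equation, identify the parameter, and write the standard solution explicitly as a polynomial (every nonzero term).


All three coefficients share the factor -1; dividing through by -1 gives  x y'' + (1 - x) y' + 6 y = 0.
This matches the Laguerre equation x y'' + (1 - x) y' + n y = 0 with n = 6; the polynomial solution is L_6(x).
With y = sum_k a_k x^k, matching x^k gives (k+1)k a_{k+1} + (k+1) a_{k+1} - k a_k + n a_k = 0, i.e. (k+1)^2 a_{k+1} = (k - n) a_k = (k - 6) a_k. The right side vanishes at k = 6, so the series terminates at degree 6.
Standard normalization L_n(0) = 1 gives a_0 = 1. Work upward with a_{k+1} = (k - 6) a_k / (k+1)^2:
  a_1 = (0 - 6)(1) / 1^2 = -6/1 = -6
  a_2 = (1 - 6)(-6) / 2^2 = 30/4 = 15/2
  a_3 = (2 - 6)(15/2) / 3^2 = -30/9 = -10/3
  a_4 = (3 - 6)(-10/3) / 4^2 = 10/16 = 5/8
  a_5 = (4 - 6)(5/8) / 5^2 = (-5/4)/25 = -1/20
  a_6 = (5 - 6)(-1/20) / 6^2 = (1/20)/36 = 1/720
Hence L_6(x) = x^6/720 - x^5/20 + 5 x^4/8 - 10 x^3/3 + 15 x^2/2 - 6 x + 1.

L_6(x); series = x^6/720 - x^5/20 + 5 x^4/8 - 10 x^3/3 + 15 x^2/2 - 6 x + 1


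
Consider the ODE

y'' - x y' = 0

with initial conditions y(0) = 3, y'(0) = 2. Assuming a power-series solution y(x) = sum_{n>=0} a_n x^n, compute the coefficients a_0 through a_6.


Ansatz: y(x) = sum_{n>=0} a_n x^n, so y'(x) = sum_{n>=1} n a_n x^(n-1) and y''(x) = sum_{n>=2} n(n-1) a_n x^(n-2).
Substitute into P(x) y'' + Q(x) y' + R(x) y = 0 with P(x) = 1, Q(x) = -x, R(x) = 0, and match powers of x.
Initial conditions: a_0 = 3, a_1 = 2.
Setting the coefficient of each power of x to zero and solving order by order (substituting the coefficients already found):
  x^0: 2 a_2 = 0  ->  a_2 = 0
  x^1: 6 a_3 - a_1 = 0  ->  6 a_3 = a_1 = 2  ->  a_3 = 1/3
  x^2: 12 a_4 - 2 a_2 = 0  ->  12 a_4 = 2 a_2 = 0  ->  a_4 = 0
  x^3: 20 a_5 - 3 a_3 = 0  ->  20 a_5 = 3 a_3 = 1  ->  a_5 = 1/20
  x^4: 30 a_6 - 4 a_4 = 0  ->  30 a_6 = 4 a_4 = 0  ->  a_6 = 0
Truncated series: y(x) = 3 + 2 x + (1/3) x^3 + (1/20) x^5 + O(x^7).

a_0 = 3; a_1 = 2; a_2 = 0; a_3 = 1/3; a_4 = 0; a_5 = 1/20; a_6 = 0


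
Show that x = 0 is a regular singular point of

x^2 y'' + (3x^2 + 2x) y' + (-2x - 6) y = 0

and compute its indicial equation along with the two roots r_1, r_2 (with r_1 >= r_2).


Divide by x^2 to reach normal form y'' + P_1(x) y' + P_2(x) y = 0 with P_1(x) = 3 + 2/x and P_2(x) = -2/x - 6/x^2.
x = 0 is a singular point because the y'-coefficient 3 + 2/x has a pole at x = 0 and the y-coefficient -2/x - 6/x^2 has a pole at x = 0.
It is a regular singular point because x P_1(x) = p(x) = 3x + 2 and x^2 P_2(x) = q(x) = -2x - 6 are polynomials, hence analytic at x = 0.
p(0) = 2,  q(0) = -6.
Indicial equation: r(r-1) + p(0) r + q(0) = 0, i.e. r^2 + (p(0) - 1) r + q(0) = 0, i.e. r^2 + 1 r - 6 = 0.
Discriminant: (1)^2 - 4(-6) = 25, so r = (-1 ± 5)/2.
Solving: r_1 = 2, r_2 = -3.

indicial: r^2 + 1 r - 6 = 0; roots r_1 = 2, r_2 = -3


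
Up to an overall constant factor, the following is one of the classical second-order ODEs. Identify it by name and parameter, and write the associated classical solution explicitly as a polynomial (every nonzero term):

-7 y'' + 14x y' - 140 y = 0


All three coefficients share the factor -7; dividing through by -7 gives  y'' - 2x y' + 20 y = 0.
This matches the Hermite equation y'' - 2x y' + 2n y = 0 with 2n = 20, so n = 10; the polynomial solution is H_10(x).
With y = sum_k a_k x^k, matching x^k gives (k+2)(k+1) a_{k+2} = 2(k - n) a_k = 2(k - 10) a_k. The right side vanishes at k = 10, so the series with the parity of 10 terminates at degree 10.
Standard normalization: leading coefficient of H_n is 2^n, so a_10 = 2^10 = 1024. Work downward with a_k = (k+1)(k+2) a_{k+2} / (2(k - n)):
  a_8 = (9)(10)(1024) / (2(8 - 10)) = 92160/(-4) = -23040
  a_6 = (7)(8)(-23040) / (2(6 - 10)) = -1290240/(-8) = 161280
  a_4 = (5)(6)(161280) / (2(4 - 10)) = 4838400/(-12) = -403200
  a_2 = (3)(4)(-403200) / (2(2 - 10)) = -4838400/(-16) = 302400
  a_0 = (1)(2)(302400) / (2(0 - 10)) = 604800/(-20) = -30240
Hence H_10(x) = 1024 x^10 - 23040 x^8 + 161280 x^6 - 403200 x^4 + 302400 x^2 - 30240.

H_10(x); series = 1024 x^10 - 23040 x^8 + 161280 x^6 - 403200 x^4 + 302400 x^2 - 30240


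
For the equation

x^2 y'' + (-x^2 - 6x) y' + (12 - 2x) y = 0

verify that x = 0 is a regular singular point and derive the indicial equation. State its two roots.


Divide by x^2 to reach normal form y'' + P_1(x) y' + P_2(x) y = 0 with P_1(x) = -1 - 6/x and P_2(x) = -2/x + 12/x^2.
x = 0 is a singular point because the y'-coefficient -1 - 6/x has a pole at x = 0 and the y-coefficient -2/x + 12/x^2 has a pole at x = 0.
It is a regular singular point because x P_1(x) = p(x) = -x - 6 and x^2 P_2(x) = q(x) = 12 - 2x are polynomials, hence analytic at x = 0.
p(0) = -6,  q(0) = 12.
Indicial equation: r(r-1) + p(0) r + q(0) = 0, i.e. r^2 + (p(0) - 1) r + q(0) = 0, i.e. r^2 - 7 r + 12 = 0.
Discriminant: (-7)^2 - 4(12) = 1, so r = (7 ± 1)/2.
Solving: r_1 = 4, r_2 = 3.

indicial: r^2 - 7 r + 12 = 0; roots r_1 = 4, r_2 = 3


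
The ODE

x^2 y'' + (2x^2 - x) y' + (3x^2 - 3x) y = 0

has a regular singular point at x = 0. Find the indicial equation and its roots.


Divide by x^2 to reach normal form y'' + P_1(x) y' + P_2(x) y = 0 with P_1(x) = 2 - 1/x and P_2(x) = 3 - 3/x.
x = 0 is a singular point because the y'-coefficient 2 - 1/x has a pole at x = 0 and the y-coefficient 3 - 3/x has a pole at x = 0.
It is a regular singular point because x P_1(x) = p(x) = 2x - 1 and x^2 P_2(x) = q(x) = 3x^2 - 3x are polynomials, hence analytic at x = 0.
p(0) = -1,  q(0) = 0.
Indicial equation: r(r-1) + p(0) r + q(0) = 0, i.e. r^2 + (p(0) - 1) r + q(0) = 0, i.e. r^2 - 2 r = 0.
Discriminant: (-2)^2 - 4(0) = 4, so r = (2 ± 2)/2.
Solving: r_1 = 2, r_2 = 0.

indicial: r^2 - 2 r = 0; roots r_1 = 2, r_2 = 0


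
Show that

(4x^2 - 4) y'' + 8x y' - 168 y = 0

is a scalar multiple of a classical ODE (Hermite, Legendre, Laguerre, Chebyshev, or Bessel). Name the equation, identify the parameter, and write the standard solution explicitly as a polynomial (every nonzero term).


All three coefficients share the factor -4; dividing through by -4 gives  (1 - x^2) y'' - 2x y' + 42 y = 0.
This matches the Legendre equation (1 - x^2) y'' - 2x y' + n(n+1) y = 0 (note the -2x y' term) with n(n+1) = 42, so n = 6; the polynomial solution is P_6(x).
With y = sum_k a_k x^k, matching x^k gives (k+2)(k+1) a_{k+2} = [k(k+1) - n(n+1)] a_k = (k - 6)(k + 7) a_k. The right side vanishes at k = 6, so the series with the parity of 6 terminates at degree 6.
Standard normalization (P_n(1) = 1): leading coefficient (2n)!/(2^n (n!)^2) = 479001600/(64*518400) = 231/16, so a_6 = 231/16. Work downward with a_k = (k+1)(k+2) a_{k+2} / ((k - 6)(k + 7)):
  a_4 = (5)(6)(231/16) / ((4 - 6)(4 + 7)) = (3465/8)/(-22) = -315/16
  a_2 = (3)(4)(-315/16) / ((2 - 6)(2 + 7)) = (-945/4)/(-36) = 105/16
  a_0 = (1)(2)(105/16) / ((0 - 6)(0 + 7)) = (105/8)/(-42) = -5/16
Hence P_6(x) = 231 x^6/16 - 315 x^4/16 + 105 x^2/16 - 5/16.

P_6(x); series = 231 x^6/16 - 315 x^4/16 + 105 x^2/16 - 5/16


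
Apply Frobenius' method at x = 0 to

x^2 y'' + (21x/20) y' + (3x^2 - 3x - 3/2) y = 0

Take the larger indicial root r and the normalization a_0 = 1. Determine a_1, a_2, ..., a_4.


Write in Frobenius form y'' + (p(x)/x) y' + (q(x)/x^2) y = 0:
  p(x) = 21/20,  q(x) = 3x^2 - 3x - 3/2.
Indicial equation: r(r-1) + (21/20) r + (-3/2) = 0 -> roots r_1 = 6/5, r_2 = -5/4.
Take r = r_1 = 6/5. Let y(x) = x^r sum_{n>=0} a_n x^n with a_0 = 1.
Substitute y = x^r sum a_n x^n and match x^{r+n}. The recurrence is
  D(n) a_n - 3 a_{n-1} + 3 a_{n-2} = 0,  where D(n) = (r+n)(r+n-1) + (21/20)(r+n) + (-3/2).
  a_n = [3 a_{n-1} - 3 a_{n-2}] / D(n).
Since the indicial polynomial factors as (r - r_1)(r - r_2), D(n) = (r_1 + n - r_1)(r_1 + n - r_2) = n(n + 49/20).
Evaluating step by step (a_0 = 1):
  n = 1: D(1) = 1(1 + 49/20) = 69/20; numerator = 3(1) = 3; a_1 = (3)/(69/20) = 20/23
  n = 2: D(2) = 2(2 + 49/20) = 89/10; numerator = 3(20/23) - 3(1) = -9/23; a_2 = (-9/23)/(89/10) = -90/2047
  n = 3: D(3) = 3(3 + 49/20) = 327/20; numerator = 3(-90/2047) - 3(20/23) = -5610/2047; a_3 = (-5610/2047)/(327/20) = -37400/223123
  n = 4: D(4) = 4(4 + 49/20) = 129/5; numerator = 3(-37400/223123) - 3(-90/2047) = -930/2507; a_4 = (-930/2507)/(129/5) = -1550/107801

r = 6/5; a_0 = 1; a_1 = 20/23; a_2 = -90/2047; a_3 = -37400/223123; a_4 = -1550/107801


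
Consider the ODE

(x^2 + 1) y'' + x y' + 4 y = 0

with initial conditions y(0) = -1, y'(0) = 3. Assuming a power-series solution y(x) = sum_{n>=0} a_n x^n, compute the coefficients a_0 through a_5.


Ansatz: y(x) = sum_{n>=0} a_n x^n, so y'(x) = sum_{n>=1} n a_n x^(n-1) and y''(x) = sum_{n>=2} n(n-1) a_n x^(n-2).
Substitute into P(x) y'' + Q(x) y' + R(x) y = 0 with P(x) = x^2 + 1, Q(x) = x, R(x) = 4, and match powers of x.
Initial conditions: a_0 = -1, a_1 = 3.
Setting the coefficient of each power of x to zero and solving order by order (substituting the coefficients already found):
  x^0: 2 a_2 + 4 a_0 = 0  ->  2 a_2 = -4 a_0 = 4  ->  a_2 = 2
  x^1: 6 a_3 + 5 a_1 = 0  ->  6 a_3 = -5 a_1 = -15  ->  a_3 = -5/2
  x^2: 12 a_4 + 8 a_2 = 0  ->  12 a_4 = -8 a_2 = -16  ->  a_4 = -4/3
  x^3: 20 a_5 + 13 a_3 = 0  ->  20 a_5 = -13 a_3 = 65/2  ->  a_5 = 13/8
Truncated series: y(x) = -1 + 3 x + 2 x^2 - (5/2) x^3 - (4/3) x^4 + (13/8) x^5 + O(x^6).

a_0 = -1; a_1 = 3; a_2 = 2; a_3 = -5/2; a_4 = -4/3; a_5 = 13/8


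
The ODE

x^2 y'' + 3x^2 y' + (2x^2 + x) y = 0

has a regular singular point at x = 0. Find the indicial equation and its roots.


Divide by x^2 to reach normal form y'' + P_1(x) y' + P_2(x) y = 0 with P_1(x) = 3 and P_2(x) = 2 + 1/x.
x = 0 is a singular point because the y-coefficient 2 + 1/x has a pole at x = 0.
It is a regular singular point because x P_1(x) = p(x) = 3x and x^2 P_2(x) = q(x) = 2x^2 + x are polynomials, hence analytic at x = 0.
p(0) = 0,  q(0) = 0.
Indicial equation: r(r-1) + p(0) r + q(0) = 0, i.e. r^2 + (p(0) - 1) r + q(0) = 0, i.e. r^2 - 1 r = 0.
Discriminant: (-1)^2 - 4(0) = 1, so r = (1 ± 1)/2.
Solving: r_1 = 1, r_2 = 0.

indicial: r^2 - 1 r = 0; roots r_1 = 1, r_2 = 0


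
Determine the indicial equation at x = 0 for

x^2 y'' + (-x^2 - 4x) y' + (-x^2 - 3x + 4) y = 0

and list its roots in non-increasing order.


Divide by x^2 to reach normal form y'' + P_1(x) y' + P_2(x) y = 0 with P_1(x) = -1 - 4/x and P_2(x) = -1 - 3/x + 4/x^2.
x = 0 is a singular point because the y'-coefficient -1 - 4/x has a pole at x = 0 and the y-coefficient -1 - 3/x + 4/x^2 has a pole at x = 0.
It is a regular singular point because x P_1(x) = p(x) = -x - 4 and x^2 P_2(x) = q(x) = -x^2 - 3x + 4 are polynomials, hence analytic at x = 0.
p(0) = -4,  q(0) = 4.
Indicial equation: r(r-1) + p(0) r + q(0) = 0, i.e. r^2 + (p(0) - 1) r + q(0) = 0, i.e. r^2 - 5 r + 4 = 0.
Discriminant: (-5)^2 - 4(4) = 9, so r = (5 ± 3)/2.
Solving: r_1 = 4, r_2 = 1.

indicial: r^2 - 5 r + 4 = 0; roots r_1 = 4, r_2 = 1


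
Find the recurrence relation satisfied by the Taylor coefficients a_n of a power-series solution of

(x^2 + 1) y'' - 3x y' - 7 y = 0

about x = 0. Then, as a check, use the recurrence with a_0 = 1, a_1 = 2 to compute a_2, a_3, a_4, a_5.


Substitute y = sum_n a_n x^n.
(1 + 1 x^2) y'' contributes (n+2)(n+1) a_{n+2} + n(n-1) a_n at x^n.
-3 x y'(x) contributes -3 n a_n at x^n.
-7 y(x) contributes -7 a_n at x^n.
Matching x^n: (n+2)(n+1) a_{n+2} + (n(n-1) - 3 n - 7) a_n = 0.
Thus a_{n+2} = (-n(n-1) + 3 n + 7) / ((n+1)(n+2)) * a_n.

Check with a_0 = 1, a_1 = 2 (apply the recurrence for n = 0, 1, 2, 3): a_0 = 1, a_1 = 2, a_2 = 7/2, a_3 = 10/3, a_4 = 77/24, a_5 = 5/3.

a_(n+2) = (-n(n-1) + 3 n + 7) / ((n+1)(n+2)) * a_n; check: a_0 = 1, a_1 = 2, a_2 = 7/2, a_3 = 10/3, a_4 = 77/24, a_5 = 5/3
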